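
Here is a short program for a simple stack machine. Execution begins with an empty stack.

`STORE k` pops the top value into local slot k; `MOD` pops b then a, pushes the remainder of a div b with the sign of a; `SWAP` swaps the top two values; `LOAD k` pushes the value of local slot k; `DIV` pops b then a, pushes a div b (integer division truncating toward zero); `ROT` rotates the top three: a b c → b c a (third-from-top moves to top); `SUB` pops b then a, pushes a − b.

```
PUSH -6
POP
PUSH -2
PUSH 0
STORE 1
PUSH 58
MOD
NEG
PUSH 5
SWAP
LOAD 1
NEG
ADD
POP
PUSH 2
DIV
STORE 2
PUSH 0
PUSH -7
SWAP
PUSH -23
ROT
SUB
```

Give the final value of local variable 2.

2

PUSH -6  → -6
POP      → (empty)
PUSH -2  → -2
PUSH 0   → -2 0
STORE 1  → -2
PUSH 58  → -2 58
MOD      → -2
NEG      → 2
PUSH 5   → 2 5
SWAP     → 5 2
LOAD 1   → 5 2 0
NEG      → 5 2 0
ADD      → 5 2
POP      → 5
PUSH 2   → 5 2
DIV      → 2
STORE 2  → (empty)
PUSH 0   → 0
PUSH -7  → 0 -7
SWAP     → -7 0
PUSH -23 → -7 0 -23
ROT      → 0 -23 -7
SUB      → 0 -16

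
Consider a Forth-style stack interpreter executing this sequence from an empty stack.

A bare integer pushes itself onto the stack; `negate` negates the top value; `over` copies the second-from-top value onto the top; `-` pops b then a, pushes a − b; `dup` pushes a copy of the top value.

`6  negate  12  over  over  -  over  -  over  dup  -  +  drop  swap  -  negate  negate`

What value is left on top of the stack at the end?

18

6      -> 6
negate -> -6
12     -> -6 12
over   -> -6 12 -6
over   -> -6 12 -6 12
-      -> -6 12 -18
over   -> -6 12 -18 12
-      -> -6 12 -30
over   -> -6 12 -30 12
dup    -> -6 12 -30 12 12
-      -> -6 12 -30 0
+      -> -6 12 -30
drop   -> -6 12
swap   -> 12 -6
-      -> 18
negate -> -18
negate -> 18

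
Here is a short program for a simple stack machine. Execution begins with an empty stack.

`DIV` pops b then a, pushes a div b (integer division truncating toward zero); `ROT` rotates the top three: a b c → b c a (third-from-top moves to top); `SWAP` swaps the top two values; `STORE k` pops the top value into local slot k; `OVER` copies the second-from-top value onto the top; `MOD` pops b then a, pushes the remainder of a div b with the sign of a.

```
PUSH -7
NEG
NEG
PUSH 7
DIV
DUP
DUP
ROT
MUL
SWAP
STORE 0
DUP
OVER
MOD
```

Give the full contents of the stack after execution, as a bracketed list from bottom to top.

[1, 0]

PUSH -7 -> [-7]
NEG     -> [7]
NEG     -> [-7]
PUSH 7  -> [-7, 7]
DIV     -> [-1]
DUP     -> [-1, -1]
DUP     -> [-1, -1, -1]
ROT     -> [-1, -1, -1]
MUL     -> [-1, 1]
SWAP    -> [1, -1]
STORE 0 -> [1]
DUP     -> [1, 1]
OVER    -> [1, 1, 1]
MOD     -> [1, 0]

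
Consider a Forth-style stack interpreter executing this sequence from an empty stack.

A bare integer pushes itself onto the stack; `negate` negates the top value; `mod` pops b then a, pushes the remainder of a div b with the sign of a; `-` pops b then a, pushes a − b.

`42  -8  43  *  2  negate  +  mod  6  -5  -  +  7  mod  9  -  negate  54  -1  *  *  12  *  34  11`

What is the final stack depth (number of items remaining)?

3

42      42
-8      42 -8
43      42 -8 43
*       42 -344
2       42 -344 2
negate  42 -344 -2
+       42 -346
mod     42
6       42 6
-5      42 6 -5
-       42 11
+       53
7       53 7
mod     4
9       4 9
-       -5
negate  5
54      5 54
-1      5 54 -1
*       5 -54
*       -270
12      -270 12
*       -3240
34      -3240 34
11      -3240 34 11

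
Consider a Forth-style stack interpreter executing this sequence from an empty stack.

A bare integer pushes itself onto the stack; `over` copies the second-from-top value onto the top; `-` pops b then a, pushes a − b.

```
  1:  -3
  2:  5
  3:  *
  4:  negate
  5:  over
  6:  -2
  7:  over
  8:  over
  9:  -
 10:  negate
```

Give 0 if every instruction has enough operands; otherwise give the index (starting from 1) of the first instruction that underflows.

-3     → -3
5      → -3 5
*      → -15
negate → 15
over  — needs 2 operands, stack has 1 → underflow

5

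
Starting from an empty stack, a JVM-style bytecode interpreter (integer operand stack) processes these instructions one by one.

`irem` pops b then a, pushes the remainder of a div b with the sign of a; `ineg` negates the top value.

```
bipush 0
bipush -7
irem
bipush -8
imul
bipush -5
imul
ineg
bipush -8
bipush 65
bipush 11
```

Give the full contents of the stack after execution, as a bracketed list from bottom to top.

bipush 0  : [0]
bipush -7 : [0, -7]
irem      : [0]
bipush -8 : [0, -8]
imul      : [0]
bipush -5 : [0, -5]
imul      : [0]
ineg      : [0]
bipush -8 : [0, -8]
bipush 65 : [0, -8, 65]
bipush 11 : [0, -8, 65, 11]

[0, -8, 65, 11]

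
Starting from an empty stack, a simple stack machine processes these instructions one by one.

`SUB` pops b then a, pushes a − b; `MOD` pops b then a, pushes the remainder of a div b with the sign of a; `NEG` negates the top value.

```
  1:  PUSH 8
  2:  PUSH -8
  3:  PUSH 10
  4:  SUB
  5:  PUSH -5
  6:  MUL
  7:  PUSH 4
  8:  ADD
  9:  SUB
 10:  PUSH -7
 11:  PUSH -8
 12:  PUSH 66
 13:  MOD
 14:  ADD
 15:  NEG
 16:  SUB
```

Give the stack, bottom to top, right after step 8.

PUSH 8  -> 8
PUSH -8 -> 8 -8
PUSH 10 -> 8 -8 10
SUB     -> 8 -18
PUSH -5 -> 8 -18 -5
MUL     -> 8 90
PUSH 4  -> 8 90 4
ADD     -> 8 94

[8, 94]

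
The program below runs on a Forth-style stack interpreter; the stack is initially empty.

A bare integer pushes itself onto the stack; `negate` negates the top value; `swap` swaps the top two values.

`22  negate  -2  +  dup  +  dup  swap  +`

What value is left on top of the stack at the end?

22     → 22
negate → -22
-2     → -22 -2
+      → -24
dup    → -24 -24
+      → -48
dup    → -48 -48
swap   → -48 -48
+      → -96

-96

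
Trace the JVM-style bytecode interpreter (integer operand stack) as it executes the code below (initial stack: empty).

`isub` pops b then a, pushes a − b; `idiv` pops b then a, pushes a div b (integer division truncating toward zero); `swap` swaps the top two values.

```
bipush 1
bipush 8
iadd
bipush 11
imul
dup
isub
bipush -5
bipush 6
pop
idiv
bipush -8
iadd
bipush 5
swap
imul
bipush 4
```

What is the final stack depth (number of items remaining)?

2

bipush 1  → [1]
bipush 8  → [1, 8]
iadd      → [9]
bipush 11 → [9, 11]
imul      → [99]
dup       → [99, 99]
isub      → [0]
bipush -5 → [0, -5]
bipush 6  → [0, -5, 6]
pop       → [0, -5]
idiv      → [0]
bipush -8 → [0, -8]
iadd      → [-8]
bipush 5  → [-8, 5]
swap      → [5, -8]
imul      → [-40]
bipush 4  → [-40, 4]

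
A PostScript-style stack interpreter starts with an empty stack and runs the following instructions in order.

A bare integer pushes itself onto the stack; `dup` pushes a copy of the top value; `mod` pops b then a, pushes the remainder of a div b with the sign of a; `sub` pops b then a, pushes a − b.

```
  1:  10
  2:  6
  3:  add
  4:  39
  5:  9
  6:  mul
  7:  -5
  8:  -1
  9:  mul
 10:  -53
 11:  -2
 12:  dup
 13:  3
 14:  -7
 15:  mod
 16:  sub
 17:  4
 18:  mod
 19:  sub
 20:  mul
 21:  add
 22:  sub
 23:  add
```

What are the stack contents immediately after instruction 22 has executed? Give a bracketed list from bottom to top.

[16, 293]

10   [10]
6    [10, 6]
add  [16]
39   [16, 39]
9    [16, 39, 9]
mul  [16, 351]
-5   [16, 351, -5]
-1   [16, 351, -5, -1]
mul  [16, 351, 5]
-53  [16, 351, 5, -53]
-2   [16, 351, 5, -53, -2]
dup  [16, 351, 5, -53, -2, -2]
3    [16, 351, 5, -53, -2, -2, 3]
-7   [16, 351, 5, -53, -2, -2, 3, -7]
mod  [16, 351, 5, -53, -2, -2, 3]
sub  [16, 351, 5, -53, -2, -5]
4    [16, 351, 5, -53, -2, -5, 4]
mod  [16, 351, 5, -53, -2, -1]
sub  [16, 351, 5, -53, -1]
mul  [16, 351, 5, 53]
add  [16, 351, 58]
sub  [16, 293]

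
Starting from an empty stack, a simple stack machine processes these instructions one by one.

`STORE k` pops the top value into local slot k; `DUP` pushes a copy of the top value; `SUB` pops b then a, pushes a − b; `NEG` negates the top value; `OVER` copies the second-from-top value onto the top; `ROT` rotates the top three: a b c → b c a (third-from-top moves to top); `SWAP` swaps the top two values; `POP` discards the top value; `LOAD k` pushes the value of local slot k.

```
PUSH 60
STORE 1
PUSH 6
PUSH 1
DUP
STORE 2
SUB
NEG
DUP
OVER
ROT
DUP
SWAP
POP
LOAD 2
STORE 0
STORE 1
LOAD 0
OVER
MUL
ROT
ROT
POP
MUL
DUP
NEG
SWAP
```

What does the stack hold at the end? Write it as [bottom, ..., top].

PUSH 60 : 60
STORE 1 : (empty)
PUSH 6  : 6
PUSH 1  : 6 1
DUP     : 6 1 1
STORE 2 : 6 1
SUB     : 5
NEG     : -5
DUP     : -5 -5
OVER    : -5 -5 -5
ROT     : -5 -5 -5
DUP     : -5 -5 -5 -5
SWAP    : -5 -5 -5 -5
POP     : -5 -5 -5
LOAD 2  : -5 -5 -5 1
STORE 0 : -5 -5 -5
STORE 1 : -5 -5
LOAD 0  : -5 -5 1
OVER    : -5 -5 1 -5
MUL     : -5 -5 -5
ROT     : -5 -5 -5
ROT     : -5 -5 -5
POP     : -5 -5
MUL     : 25
DUP     : 25 25
NEG     : 25 -25
SWAP    : -25 25

[-25, 25]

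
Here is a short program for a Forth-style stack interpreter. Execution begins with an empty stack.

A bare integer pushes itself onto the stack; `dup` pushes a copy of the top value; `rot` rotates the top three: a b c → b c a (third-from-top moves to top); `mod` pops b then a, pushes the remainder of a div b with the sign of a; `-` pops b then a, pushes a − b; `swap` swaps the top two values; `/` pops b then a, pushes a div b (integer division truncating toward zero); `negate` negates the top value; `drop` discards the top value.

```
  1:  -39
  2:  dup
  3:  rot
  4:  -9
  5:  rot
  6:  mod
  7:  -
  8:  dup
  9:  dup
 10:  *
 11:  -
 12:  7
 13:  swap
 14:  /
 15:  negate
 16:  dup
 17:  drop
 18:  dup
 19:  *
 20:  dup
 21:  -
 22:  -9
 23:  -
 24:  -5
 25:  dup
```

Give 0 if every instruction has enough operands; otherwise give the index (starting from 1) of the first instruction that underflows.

-39 -> -39
dup -> -39 -39
rot  — needs 3 operands, stack has 2 → underflow

3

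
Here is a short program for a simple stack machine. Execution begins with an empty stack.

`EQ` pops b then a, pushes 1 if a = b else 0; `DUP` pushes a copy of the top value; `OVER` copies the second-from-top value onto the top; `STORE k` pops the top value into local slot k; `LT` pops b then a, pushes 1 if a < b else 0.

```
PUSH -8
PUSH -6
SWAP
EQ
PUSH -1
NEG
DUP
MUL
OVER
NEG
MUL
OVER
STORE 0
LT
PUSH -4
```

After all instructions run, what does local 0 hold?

PUSH -8  [-8]
PUSH -6  [-8, -6]
SWAP     [-6, -8]
EQ       [0]
PUSH -1  [0, -1]
NEG      [0, 1]
DUP      [0, 1, 1]
MUL      [0, 1]
OVER     [0, 1, 0]
NEG      [0, 1, 0]
MUL      [0, 0]
OVER     [0, 0, 0]
STORE 0  [0, 0]
LT       [0]
PUSH -4  [0, -4]

0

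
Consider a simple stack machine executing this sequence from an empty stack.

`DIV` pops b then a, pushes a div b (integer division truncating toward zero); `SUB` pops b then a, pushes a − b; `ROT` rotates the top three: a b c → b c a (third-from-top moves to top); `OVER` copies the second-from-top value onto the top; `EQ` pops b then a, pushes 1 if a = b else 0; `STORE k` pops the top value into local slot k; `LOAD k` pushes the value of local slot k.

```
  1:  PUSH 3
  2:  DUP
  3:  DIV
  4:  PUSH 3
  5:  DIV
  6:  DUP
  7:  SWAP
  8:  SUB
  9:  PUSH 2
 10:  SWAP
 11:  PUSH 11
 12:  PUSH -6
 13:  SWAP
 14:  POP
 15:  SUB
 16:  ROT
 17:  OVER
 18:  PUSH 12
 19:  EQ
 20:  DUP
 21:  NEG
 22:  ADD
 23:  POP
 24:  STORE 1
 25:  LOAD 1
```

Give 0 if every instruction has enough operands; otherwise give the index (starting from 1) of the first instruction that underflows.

PUSH 3  : 3
DUP     : 3 3
DIV     : 1
PUSH 3  : 1 3
DIV     : 0
DUP     : 0 0
SWAP    : 0 0
SUB     : 0
PUSH 2  : 0 2
SWAP    : 2 0
PUSH 11 : 2 0 11
PUSH -6 : 2 0 11 -6
SWAP    : 2 0 -6 11
POP     : 2 0 -6
SUB     : 2 6
ROT  — needs 3 operands, stack has 2 → underflow

16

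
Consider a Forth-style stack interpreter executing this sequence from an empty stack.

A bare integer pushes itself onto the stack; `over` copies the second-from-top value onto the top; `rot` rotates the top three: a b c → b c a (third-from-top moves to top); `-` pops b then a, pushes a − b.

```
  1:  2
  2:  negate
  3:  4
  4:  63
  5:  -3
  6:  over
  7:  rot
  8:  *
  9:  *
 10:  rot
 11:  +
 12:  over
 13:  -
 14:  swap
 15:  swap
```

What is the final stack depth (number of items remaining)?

2       [2]
negate  [-2]
4       [-2, 4]
63      [-2, 4, 63]
-3      [-2, 4, 63, -3]
over    [-2, 4, 63, -3, 63]
rot     [-2, 4, -3, 63, 63]
*       [-2, 4, -3, 3969]
*       [-2, 4, -11907]
rot     [4, -11907, -2]
+       [4, -11909]
over    [4, -11909, 4]
-       [4, -11913]
swap    [-11913, 4]
swap    [4, -11913]

2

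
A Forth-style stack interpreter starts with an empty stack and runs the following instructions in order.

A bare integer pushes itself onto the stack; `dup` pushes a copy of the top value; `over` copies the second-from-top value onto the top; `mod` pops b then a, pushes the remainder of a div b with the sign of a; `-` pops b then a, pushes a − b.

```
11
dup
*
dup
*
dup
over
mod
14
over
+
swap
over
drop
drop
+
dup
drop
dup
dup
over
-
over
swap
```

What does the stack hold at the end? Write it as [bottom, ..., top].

11   -> 11
dup  -> 11 11
*    -> 121
dup  -> 121 121
*    -> 14641
dup  -> 14641 14641
over -> 14641 14641 14641
mod  -> 14641 0
14   -> 14641 0 14
over -> 14641 0 14 0
+    -> 14641 0 14
swap -> 14641 14 0
over -> 14641 14 0 14
drop -> 14641 14 0
drop -> 14641 14
+    -> 14655
dup  -> 14655 14655
drop -> 14655
dup  -> 14655 14655
dup  -> 14655 14655 14655
over -> 14655 14655 14655 14655
-    -> 14655 14655 0
over -> 14655 14655 0 14655
swap -> 14655 14655 14655 0

[14655, 14655, 14655, 0]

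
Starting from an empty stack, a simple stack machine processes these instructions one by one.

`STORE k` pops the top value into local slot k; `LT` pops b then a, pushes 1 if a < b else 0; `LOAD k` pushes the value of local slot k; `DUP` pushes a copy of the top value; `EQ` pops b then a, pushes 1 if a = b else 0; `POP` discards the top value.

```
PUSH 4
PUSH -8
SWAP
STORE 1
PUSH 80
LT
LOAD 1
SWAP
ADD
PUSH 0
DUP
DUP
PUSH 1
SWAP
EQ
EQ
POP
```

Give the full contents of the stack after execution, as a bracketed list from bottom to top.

[5, 0]

PUSH 4  : 4
PUSH -8 : 4 -8
SWAP    : -8 4
STORE 1 : -8
PUSH 80 : -8 80
LT      : 1
LOAD 1  : 1 4
SWAP    : 4 1
ADD     : 5
PUSH 0  : 5 0
DUP     : 5 0 0
DUP     : 5 0 0 0
PUSH 1  : 5 0 0 0 1
SWAP    : 5 0 0 1 0
EQ      : 5 0 0 0
EQ      : 5 0 1
POP     : 5 0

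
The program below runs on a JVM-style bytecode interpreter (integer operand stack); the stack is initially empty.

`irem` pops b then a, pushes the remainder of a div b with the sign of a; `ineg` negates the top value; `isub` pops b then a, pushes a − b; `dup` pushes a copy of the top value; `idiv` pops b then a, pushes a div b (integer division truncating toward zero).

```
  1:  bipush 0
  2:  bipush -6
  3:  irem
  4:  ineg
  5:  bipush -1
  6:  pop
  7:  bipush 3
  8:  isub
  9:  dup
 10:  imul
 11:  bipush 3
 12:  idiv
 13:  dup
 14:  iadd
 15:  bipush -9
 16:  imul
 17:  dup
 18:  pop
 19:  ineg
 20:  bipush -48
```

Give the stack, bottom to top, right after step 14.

[6]

bipush 0  → 0
bipush -6 → 0 -6
irem      → 0
ineg      → 0
bipush -1 → 0 -1
pop       → 0
bipush 3  → 0 3
isub      → -3
dup       → -3 -3
imul      → 9
bipush 3  → 9 3
idiv      → 3
dup       → 3 3
iadd      → 6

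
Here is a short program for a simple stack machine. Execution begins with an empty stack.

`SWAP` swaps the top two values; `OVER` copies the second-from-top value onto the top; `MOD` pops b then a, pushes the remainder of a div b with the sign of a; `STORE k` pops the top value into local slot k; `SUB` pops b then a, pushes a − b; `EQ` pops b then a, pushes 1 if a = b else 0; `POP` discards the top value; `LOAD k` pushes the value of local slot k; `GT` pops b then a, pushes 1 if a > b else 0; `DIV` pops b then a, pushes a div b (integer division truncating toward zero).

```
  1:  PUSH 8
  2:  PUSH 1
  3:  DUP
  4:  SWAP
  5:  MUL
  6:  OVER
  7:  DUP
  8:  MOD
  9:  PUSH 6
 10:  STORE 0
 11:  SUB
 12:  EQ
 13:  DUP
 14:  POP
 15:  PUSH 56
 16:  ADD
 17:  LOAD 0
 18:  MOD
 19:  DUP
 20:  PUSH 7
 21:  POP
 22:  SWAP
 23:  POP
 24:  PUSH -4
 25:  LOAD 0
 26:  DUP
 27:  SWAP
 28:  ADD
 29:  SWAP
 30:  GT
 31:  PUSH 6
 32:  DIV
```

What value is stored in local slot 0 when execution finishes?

PUSH 8  -> 8
PUSH 1  -> 8 1
DUP     -> 8 1 1
SWAP    -> 8 1 1
MUL     -> 8 1
OVER    -> 8 1 8
DUP     -> 8 1 8 8
MOD     -> 8 1 0
PUSH 6  -> 8 1 0 6
STORE 0 -> 8 1 0
SUB     -> 8 1
EQ      -> 0
DUP     -> 0 0
POP     -> 0
PUSH 56 -> 0 56
ADD     -> 56
LOAD 0  -> 56 6
MOD     -> 2
DUP     -> 2 2
PUSH 7  -> 2 2 7
POP     -> 2 2
SWAP    -> 2 2
POP     -> 2
PUSH -4 -> 2 -4
LOAD 0  -> 2 -4 6
DUP     -> 2 -4 6 6
SWAP    -> 2 -4 6 6
ADD     -> 2 -4 12
SWAP    -> 2 12 -4
GT      -> 2 1
PUSH 6  -> 2 1 6
DIV     -> 2 0

6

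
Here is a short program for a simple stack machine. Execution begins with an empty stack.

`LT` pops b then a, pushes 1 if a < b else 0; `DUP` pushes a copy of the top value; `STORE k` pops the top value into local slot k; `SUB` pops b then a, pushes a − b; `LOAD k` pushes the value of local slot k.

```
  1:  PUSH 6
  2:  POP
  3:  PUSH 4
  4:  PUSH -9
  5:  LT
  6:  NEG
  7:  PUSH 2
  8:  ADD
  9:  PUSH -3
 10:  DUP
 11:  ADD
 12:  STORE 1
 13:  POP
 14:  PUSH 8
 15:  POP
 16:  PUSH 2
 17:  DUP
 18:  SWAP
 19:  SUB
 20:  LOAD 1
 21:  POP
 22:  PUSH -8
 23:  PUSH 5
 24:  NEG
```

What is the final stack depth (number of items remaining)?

PUSH 6  -> [6]
POP     -> []
PUSH 4  -> [4]
PUSH -9 -> [4, -9]
LT      -> [0]
NEG     -> [0]
PUSH 2  -> [0, 2]
ADD     -> [2]
PUSH -3 -> [2, -3]
DUP     -> [2, -3, -3]
ADD     -> [2, -6]
STORE 1 -> [2]
POP     -> []
PUSH 8  -> [8]
POP     -> []
PUSH 2  -> [2]
DUP     -> [2, 2]
SWAP    -> [2, 2]
SUB     -> [0]
LOAD 1  -> [0, -6]
POP     -> [0]
PUSH -8 -> [0, -8]
PUSH 5  -> [0, -8, 5]
NEG     -> [0, -8, -5]

3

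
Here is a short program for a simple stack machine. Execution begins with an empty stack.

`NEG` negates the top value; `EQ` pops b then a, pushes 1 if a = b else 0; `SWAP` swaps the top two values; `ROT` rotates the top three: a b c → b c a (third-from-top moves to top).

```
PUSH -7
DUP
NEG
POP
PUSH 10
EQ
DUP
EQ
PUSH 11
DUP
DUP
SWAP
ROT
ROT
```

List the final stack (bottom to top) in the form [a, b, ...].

[1, 11, 11, 11]

PUSH -7 → -7
DUP     → -7 -7
NEG     → -7 7
POP     → -7
PUSH 10 → -7 10
EQ      → 0
DUP     → 0 0
EQ      → 1
PUSH 11 → 1 11
DUP     → 1 11 11
DUP     → 1 11 11 11
SWAP    → 1 11 11 11
ROT     → 1 11 11 11
ROT     → 1 11 11 11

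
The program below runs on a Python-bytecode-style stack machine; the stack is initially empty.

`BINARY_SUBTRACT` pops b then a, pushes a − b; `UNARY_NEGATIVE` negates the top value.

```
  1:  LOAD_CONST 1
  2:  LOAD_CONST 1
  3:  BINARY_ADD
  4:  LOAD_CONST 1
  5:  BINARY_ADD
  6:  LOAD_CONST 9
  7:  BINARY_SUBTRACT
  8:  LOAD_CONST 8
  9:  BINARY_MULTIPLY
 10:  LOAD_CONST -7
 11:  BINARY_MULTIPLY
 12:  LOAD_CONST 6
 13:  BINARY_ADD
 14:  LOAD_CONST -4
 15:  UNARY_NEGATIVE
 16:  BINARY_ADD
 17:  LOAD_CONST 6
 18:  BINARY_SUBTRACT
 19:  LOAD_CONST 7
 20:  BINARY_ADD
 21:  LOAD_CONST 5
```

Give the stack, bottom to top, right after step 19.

LOAD_CONST 1    -> [1]
LOAD_CONST 1    -> [1, 1]
BINARY_ADD      -> [2]
LOAD_CONST 1    -> [2, 1]
BINARY_ADD      -> [3]
LOAD_CONST 9    -> [3, 9]
BINARY_SUBTRACT -> [-6]
LOAD_CONST 8    -> [-6, 8]
BINARY_MULTIPLY -> [-48]
LOAD_CONST -7   -> [-48, -7]
BINARY_MULTIPLY -> [336]
LOAD_CONST 6    -> [336, 6]
BINARY_ADD      -> [342]
LOAD_CONST -4   -> [342, -4]
UNARY_NEGATIVE  -> [342, 4]
BINARY_ADD      -> [346]
LOAD_CONST 6    -> [346, 6]
BINARY_SUBTRACT -> [340]
LOAD_CONST 7    -> [340, 7]

[340, 7]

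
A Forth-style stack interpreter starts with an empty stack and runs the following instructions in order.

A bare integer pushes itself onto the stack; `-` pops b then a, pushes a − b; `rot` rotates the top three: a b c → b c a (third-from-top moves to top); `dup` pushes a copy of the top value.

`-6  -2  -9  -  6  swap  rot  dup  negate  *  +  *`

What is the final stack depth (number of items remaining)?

-6     : -6
-2     : -6 -2
-9     : -6 -2 -9
-      : -6 7
6      : -6 7 6
swap   : -6 6 7
rot    : 6 7 -6
dup    : 6 7 -6 -6
negate : 6 7 -6 6
*      : 6 7 -36
+      : 6 -29
*      : -174

1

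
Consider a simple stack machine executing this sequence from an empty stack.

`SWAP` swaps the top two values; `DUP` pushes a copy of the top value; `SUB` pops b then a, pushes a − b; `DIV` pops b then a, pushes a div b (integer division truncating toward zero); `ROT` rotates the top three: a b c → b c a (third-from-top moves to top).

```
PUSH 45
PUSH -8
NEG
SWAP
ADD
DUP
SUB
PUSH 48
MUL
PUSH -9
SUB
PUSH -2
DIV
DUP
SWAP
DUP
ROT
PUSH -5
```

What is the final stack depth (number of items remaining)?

PUSH 45 -> 45
PUSH -8 -> 45 -8
NEG     -> 45 8
SWAP    -> 8 45
ADD     -> 53
DUP     -> 53 53
SUB     -> 0
PUSH 48 -> 0 48
MUL     -> 0
PUSH -9 -> 0 -9
SUB     -> 9
PUSH -2 -> 9 -2
DIV     -> -4
DUP     -> -4 -4
SWAP    -> -4 -4
DUP     -> -4 -4 -4
ROT     -> -4 -4 -4
PUSH -5 -> -4 -4 -4 -5

4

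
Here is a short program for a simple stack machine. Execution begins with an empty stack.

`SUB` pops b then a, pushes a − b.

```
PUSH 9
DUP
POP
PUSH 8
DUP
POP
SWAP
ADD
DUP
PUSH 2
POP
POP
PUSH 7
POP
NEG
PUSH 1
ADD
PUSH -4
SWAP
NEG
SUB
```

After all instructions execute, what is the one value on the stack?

PUSH 9   [9]
DUP      [9, 9]
POP      [9]
PUSH 8   [9, 8]
DUP      [9, 8, 8]
POP      [9, 8]
SWAP     [8, 9]
ADD      [17]
DUP      [17, 17]
PUSH 2   [17, 17, 2]
POP      [17, 17]
POP      [17]
PUSH 7   [17, 7]
POP      [17]
NEG      [-17]
PUSH 1   [-17, 1]
ADD      [-16]
PUSH -4  [-16, -4]
SWAP     [-4, -16]
NEG      [-4, 16]
SUB      [-20]

-20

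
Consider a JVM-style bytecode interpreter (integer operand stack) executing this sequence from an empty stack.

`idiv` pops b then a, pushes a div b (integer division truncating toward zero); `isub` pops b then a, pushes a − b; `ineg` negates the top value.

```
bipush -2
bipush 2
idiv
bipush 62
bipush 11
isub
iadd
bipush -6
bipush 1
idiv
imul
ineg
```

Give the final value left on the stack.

bipush -2 → [-2]
bipush 2  → [-2, 2]
idiv      → [-1]
bipush 62 → [-1, 62]
bipush 11 → [-1, 62, 11]
isub      → [-1, 51]
iadd      → [50]
bipush -6 → [50, -6]
bipush 1  → [50, -6, 1]
idiv      → [50, -6]
imul      → [-300]
ineg      → [300]

300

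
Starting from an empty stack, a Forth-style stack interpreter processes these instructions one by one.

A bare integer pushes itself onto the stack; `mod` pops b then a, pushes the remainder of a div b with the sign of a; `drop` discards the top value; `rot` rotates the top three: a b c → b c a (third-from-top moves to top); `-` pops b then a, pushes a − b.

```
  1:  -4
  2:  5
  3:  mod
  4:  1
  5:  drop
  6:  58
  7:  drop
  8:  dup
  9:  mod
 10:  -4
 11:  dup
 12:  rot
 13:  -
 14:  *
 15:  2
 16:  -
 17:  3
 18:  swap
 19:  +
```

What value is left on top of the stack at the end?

-4   → [-4]
5    → [-4, 5]
mod  → [-4]
1    → [-4, 1]
drop → [-4]
58   → [-4, 58]
drop → [-4]
dup  → [-4, -4]
mod  → [0]
-4   → [0, -4]
dup  → [0, -4, -4]
rot  → [-4, -4, 0]
-    → [-4, -4]
*    → [16]
2    → [16, 2]
-    → [14]
3    → [14, 3]
swap → [3, 14]
+    → [17]

17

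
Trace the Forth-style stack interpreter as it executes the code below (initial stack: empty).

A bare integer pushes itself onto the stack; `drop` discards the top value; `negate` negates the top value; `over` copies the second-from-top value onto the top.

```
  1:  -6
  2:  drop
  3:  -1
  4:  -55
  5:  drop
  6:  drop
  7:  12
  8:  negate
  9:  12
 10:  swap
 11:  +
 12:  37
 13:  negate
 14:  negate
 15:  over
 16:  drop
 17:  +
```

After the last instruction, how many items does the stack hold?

-6      [-6]
drop    []
-1      [-1]
-55     [-1, -55]
drop    [-1]
drop    []
12      [12]
negate  [-12]
12      [-12, 12]
swap    [12, -12]
+       [0]
37      [0, 37]
negate  [0, -37]
negate  [0, 37]
over    [0, 37, 0]
drop    [0, 37]
+       [37]

1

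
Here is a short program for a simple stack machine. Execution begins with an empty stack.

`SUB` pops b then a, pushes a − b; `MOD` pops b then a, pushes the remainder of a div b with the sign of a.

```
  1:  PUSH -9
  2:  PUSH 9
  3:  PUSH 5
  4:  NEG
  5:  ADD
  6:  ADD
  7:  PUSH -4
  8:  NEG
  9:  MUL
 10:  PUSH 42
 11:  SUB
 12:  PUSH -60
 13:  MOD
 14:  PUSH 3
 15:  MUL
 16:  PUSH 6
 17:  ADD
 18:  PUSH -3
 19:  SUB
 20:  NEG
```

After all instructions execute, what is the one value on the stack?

PUSH -9  -> [-9]
PUSH 9   -> [-9, 9]
PUSH 5   -> [-9, 9, 5]
NEG      -> [-9, 9, -5]
ADD      -> [-9, 4]
ADD      -> [-5]
PUSH -4  -> [-5, -4]
NEG      -> [-5, 4]
MUL      -> [-20]
PUSH 42  -> [-20, 42]
SUB      -> [-62]
PUSH -60 -> [-62, -60]
MOD      -> [-2]
PUSH 3   -> [-2, 3]
MUL      -> [-6]
PUSH 6   -> [-6, 6]
ADD      -> [0]
PUSH -3  -> [0, -3]
SUB      -> [3]
NEG      -> [-3]

-3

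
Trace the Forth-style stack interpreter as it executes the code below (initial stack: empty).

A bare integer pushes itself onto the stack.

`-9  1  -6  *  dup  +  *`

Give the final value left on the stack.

108

-9  → [-9]
1   → [-9, 1]
-6  → [-9, 1, -6]
*   → [-9, -6]
dup → [-9, -6, -6]
+   → [-9, -12]
*   → [108]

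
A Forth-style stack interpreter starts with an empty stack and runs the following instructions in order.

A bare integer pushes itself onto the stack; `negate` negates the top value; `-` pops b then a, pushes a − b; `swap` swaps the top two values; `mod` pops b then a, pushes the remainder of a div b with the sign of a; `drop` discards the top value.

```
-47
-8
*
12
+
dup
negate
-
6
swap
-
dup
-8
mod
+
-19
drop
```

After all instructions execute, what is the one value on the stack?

-772

-47    : [-47]
-8     : [-47, -8]
*      : [376]
12     : [376, 12]
+      : [388]
dup    : [388, 388]
negate : [388, -388]
-      : [776]
6      : [776, 6]
swap   : [6, 776]
-      : [-770]
dup    : [-770, -770]
-8     : [-770, -770, -8]
mod    : [-770, -2]
+      : [-772]
-19    : [-772, -19]
drop   : [-772]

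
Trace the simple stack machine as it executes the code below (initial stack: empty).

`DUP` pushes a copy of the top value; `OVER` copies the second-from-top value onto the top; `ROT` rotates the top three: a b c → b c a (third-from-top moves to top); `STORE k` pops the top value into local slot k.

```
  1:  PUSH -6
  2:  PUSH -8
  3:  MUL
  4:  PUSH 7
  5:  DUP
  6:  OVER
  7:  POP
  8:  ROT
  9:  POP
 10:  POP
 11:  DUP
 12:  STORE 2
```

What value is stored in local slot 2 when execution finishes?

PUSH -6 → [-6]
PUSH -8 → [-6, -8]
MUL     → [48]
PUSH 7  → [48, 7]
DUP     → [48, 7, 7]
OVER    → [48, 7, 7, 7]
POP     → [48, 7, 7]
ROT     → [7, 7, 48]
POP     → [7, 7]
POP     → [7]
DUP     → [7, 7]
STORE 2 → [7]

7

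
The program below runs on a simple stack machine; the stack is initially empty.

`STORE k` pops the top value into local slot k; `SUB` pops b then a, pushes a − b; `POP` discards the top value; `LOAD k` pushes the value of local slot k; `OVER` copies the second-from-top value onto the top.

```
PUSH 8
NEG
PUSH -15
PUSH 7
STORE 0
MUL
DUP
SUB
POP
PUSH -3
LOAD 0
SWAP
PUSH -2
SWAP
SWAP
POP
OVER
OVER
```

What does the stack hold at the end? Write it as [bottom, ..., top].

[7, -3, 7, -3]

PUSH 8   -> [8]
NEG      -> [-8]
PUSH -15 -> [-8, -15]
PUSH 7   -> [-8, -15, 7]
STORE 0  -> [-8, -15]
MUL      -> [120]
DUP      -> [120, 120]
SUB      -> [0]
POP      -> []
PUSH -3  -> [-3]
LOAD 0   -> [-3, 7]
SWAP     -> [7, -3]
PUSH -2  -> [7, -3, -2]
SWAP     -> [7, -2, -3]
SWAP     -> [7, -3, -2]
POP      -> [7, -3]
OVER     -> [7, -3, 7]
OVER     -> [7, -3, 7, -3]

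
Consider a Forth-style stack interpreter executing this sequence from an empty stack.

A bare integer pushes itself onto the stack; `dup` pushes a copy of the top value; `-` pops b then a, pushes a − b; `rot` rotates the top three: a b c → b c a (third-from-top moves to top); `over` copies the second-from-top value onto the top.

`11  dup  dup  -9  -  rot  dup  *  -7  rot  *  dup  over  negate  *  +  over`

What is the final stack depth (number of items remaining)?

4

11      [11]
dup     [11, 11]
dup     [11, 11, 11]
-9      [11, 11, 11, -9]
-       [11, 11, 20]
rot     [11, 20, 11]
dup     [11, 20, 11, 11]
*       [11, 20, 121]
-7      [11, 20, 121, -7]
rot     [11, 121, -7, 20]
*       [11, 121, -140]
dup     [11, 121, -140, -140]
over    [11, 121, -140, -140, -140]
negate  [11, 121, -140, -140, 140]
*       [11, 121, -140, -19600]
+       [11, 121, -19740]
over    [11, 121, -19740, 121]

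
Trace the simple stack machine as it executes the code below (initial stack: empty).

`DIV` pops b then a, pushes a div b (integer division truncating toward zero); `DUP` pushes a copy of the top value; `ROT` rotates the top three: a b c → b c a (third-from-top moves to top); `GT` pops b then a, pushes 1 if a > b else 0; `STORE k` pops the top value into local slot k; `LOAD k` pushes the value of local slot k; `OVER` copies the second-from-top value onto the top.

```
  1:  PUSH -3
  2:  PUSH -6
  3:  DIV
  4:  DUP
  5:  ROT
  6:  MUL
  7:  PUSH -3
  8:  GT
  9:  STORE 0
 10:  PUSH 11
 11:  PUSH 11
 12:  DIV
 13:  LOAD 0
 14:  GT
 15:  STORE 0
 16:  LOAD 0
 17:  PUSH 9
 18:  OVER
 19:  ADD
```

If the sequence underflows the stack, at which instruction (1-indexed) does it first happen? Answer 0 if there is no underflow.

5

PUSH -3 : [-3]
PUSH -6 : [-3, -6]
DIV     : [0]
DUP     : [0, 0]
ROT  — needs 3 operands, stack has 2 → underflow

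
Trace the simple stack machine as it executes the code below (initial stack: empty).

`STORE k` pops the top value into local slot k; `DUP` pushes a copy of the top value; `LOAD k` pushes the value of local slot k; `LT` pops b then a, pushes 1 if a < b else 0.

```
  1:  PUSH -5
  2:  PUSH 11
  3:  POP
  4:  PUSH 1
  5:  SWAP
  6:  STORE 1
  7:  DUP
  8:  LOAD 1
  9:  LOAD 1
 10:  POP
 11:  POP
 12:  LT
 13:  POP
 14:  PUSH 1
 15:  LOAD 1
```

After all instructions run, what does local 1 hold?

-5

PUSH -5 → -5
PUSH 11 → -5 11
POP     → -5
PUSH 1  → -5 1
SWAP    → 1 -5
STORE 1 → 1
DUP     → 1 1
LOAD 1  → 1 1 -5
LOAD 1  → 1 1 -5 -5
POP     → 1 1 -5
POP     → 1 1
LT      → 0
POP     → (empty)
PUSH 1  → 1
LOAD 1  → 1 -5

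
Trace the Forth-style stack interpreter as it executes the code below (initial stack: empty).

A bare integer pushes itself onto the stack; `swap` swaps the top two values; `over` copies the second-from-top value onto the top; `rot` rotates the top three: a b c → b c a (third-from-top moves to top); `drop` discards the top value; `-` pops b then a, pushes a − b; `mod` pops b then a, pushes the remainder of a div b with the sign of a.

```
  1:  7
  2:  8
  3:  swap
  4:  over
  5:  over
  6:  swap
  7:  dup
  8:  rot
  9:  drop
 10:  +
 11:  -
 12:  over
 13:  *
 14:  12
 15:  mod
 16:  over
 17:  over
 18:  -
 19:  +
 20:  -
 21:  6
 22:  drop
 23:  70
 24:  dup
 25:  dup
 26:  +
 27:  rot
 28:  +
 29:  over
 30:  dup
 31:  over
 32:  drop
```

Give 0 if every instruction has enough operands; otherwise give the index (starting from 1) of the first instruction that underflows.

0

7    -> 7
8    -> 7 8
swap -> 8 7
over -> 8 7 8
over -> 8 7 8 7
swap -> 8 7 7 8
dup  -> 8 7 7 8 8
rot  -> 8 7 8 8 7
drop -> 8 7 8 8
+    -> 8 7 16
-    -> 8 -9
over -> 8 -9 8
*    -> 8 -72
12   -> 8 -72 12
mod  -> 8 0
over -> 8 0 8
over -> 8 0 8 0
-    -> 8 0 8
+    -> 8 8
-    -> 0
6    -> 0 6
drop -> 0
70   -> 0 70
dup  -> 0 70 70
dup  -> 0 70 70 70
+    -> 0 70 140
rot  -> 70 140 0
+    -> 70 140
over -> 70 140 70
dup  -> 70 140 70 70
over -> 70 140 70 70 70
drop -> 70 140 70 70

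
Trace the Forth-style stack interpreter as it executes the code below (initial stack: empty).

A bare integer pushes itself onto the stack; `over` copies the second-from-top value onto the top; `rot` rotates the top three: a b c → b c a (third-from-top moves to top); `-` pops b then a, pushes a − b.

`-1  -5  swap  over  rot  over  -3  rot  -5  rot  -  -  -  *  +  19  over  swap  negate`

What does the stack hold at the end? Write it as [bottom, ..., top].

-1     : [-1]
-5     : [-1, -5]
swap   : [-5, -1]
over   : [-5, -1, -5]
rot    : [-1, -5, -5]
over   : [-1, -5, -5, -5]
-3     : [-1, -5, -5, -5, -3]
rot    : [-1, -5, -5, -3, -5]
-5     : [-1, -5, -5, -3, -5, -5]
rot    : [-1, -5, -5, -5, -5, -3]
-      : [-1, -5, -5, -5, -2]
-      : [-1, -5, -5, -3]
-      : [-1, -5, -2]
*      : [-1, 10]
+      : [9]
19     : [9, 19]
over   : [9, 19, 9]
swap   : [9, 9, 19]
negate : [9, 9, -19]

[9, 9, -19]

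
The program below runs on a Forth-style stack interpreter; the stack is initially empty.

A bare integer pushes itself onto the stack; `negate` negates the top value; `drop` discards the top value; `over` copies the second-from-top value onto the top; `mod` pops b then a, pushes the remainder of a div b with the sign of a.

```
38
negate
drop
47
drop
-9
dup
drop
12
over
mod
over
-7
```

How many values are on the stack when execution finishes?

38      38
negate  -38
drop    (empty)
47      47
drop    (empty)
-9      -9
dup     -9 -9
drop    -9
12      -9 12
over    -9 12 -9
mod     -9 3
over    -9 3 -9
-7      -9 3 -9 -7

4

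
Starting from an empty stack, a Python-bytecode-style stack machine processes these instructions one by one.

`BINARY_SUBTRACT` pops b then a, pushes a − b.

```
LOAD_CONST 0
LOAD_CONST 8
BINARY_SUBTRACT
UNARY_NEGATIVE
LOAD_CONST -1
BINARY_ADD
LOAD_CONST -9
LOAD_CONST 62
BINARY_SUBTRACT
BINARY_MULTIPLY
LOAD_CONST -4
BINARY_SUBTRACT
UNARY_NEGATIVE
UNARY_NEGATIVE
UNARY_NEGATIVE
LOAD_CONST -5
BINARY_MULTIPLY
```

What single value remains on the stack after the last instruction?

-2465

LOAD_CONST 0    → [0]
LOAD_CONST 8    → [0, 8]
BINARY_SUBTRACT → [-8]
UNARY_NEGATIVE  → [8]
LOAD_CONST -1   → [8, -1]
BINARY_ADD      → [7]
LOAD_CONST -9   → [7, -9]
LOAD_CONST 62   → [7, -9, 62]
BINARY_SUBTRACT → [7, -71]
BINARY_MULTIPLY → [-497]
LOAD_CONST -4   → [-497, -4]
BINARY_SUBTRACT → [-493]
UNARY_NEGATIVE  → [493]
UNARY_NEGATIVE  → [-493]
UNARY_NEGATIVE  → [493]
LOAD_CONST -5   → [493, -5]
BINARY_MULTIPLY → [-2465]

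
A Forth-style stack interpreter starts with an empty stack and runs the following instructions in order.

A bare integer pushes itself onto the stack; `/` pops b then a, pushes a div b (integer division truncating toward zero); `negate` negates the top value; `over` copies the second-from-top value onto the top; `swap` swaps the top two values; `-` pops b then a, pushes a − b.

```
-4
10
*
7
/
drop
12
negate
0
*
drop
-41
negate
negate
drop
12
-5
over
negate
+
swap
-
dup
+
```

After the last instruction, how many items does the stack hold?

-4     : -4
10     : -4 10
*      : -40
7      : -40 7
/      : -5
drop   : (empty)
12     : 12
negate : -12
0      : -12 0
*      : 0
drop   : (empty)
-41    : -41
negate : 41
negate : -41
drop   : (empty)
12     : 12
-5     : 12 -5
over   : 12 -5 12
negate : 12 -5 -12
+      : 12 -17
swap   : -17 12
-      : -29
dup    : -29 -29
+      : -58

1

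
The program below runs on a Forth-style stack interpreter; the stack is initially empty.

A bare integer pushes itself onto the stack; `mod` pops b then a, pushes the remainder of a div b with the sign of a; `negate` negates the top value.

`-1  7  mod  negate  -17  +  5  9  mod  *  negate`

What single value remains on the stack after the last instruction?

-1      [-1]
7       [-1, 7]
mod     [-1]
negate  [1]
-17     [1, -17]
+       [-16]
5       [-16, 5]
9       [-16, 5, 9]
mod     [-16, 5]
*       [-80]
negate  [80]

80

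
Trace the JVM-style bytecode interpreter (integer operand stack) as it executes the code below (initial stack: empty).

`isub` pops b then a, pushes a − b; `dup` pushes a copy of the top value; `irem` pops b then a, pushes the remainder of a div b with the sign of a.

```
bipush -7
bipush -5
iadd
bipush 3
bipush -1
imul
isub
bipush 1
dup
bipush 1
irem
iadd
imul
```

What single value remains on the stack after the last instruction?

-9

bipush -7  [-7]
bipush -5  [-7, -5]
iadd       [-12]
bipush 3   [-12, 3]
bipush -1  [-12, 3, -1]
imul       [-12, -3]
isub       [-9]
bipush 1   [-9, 1]
dup        [-9, 1, 1]
bipush 1   [-9, 1, 1, 1]
irem       [-9, 1, 0]
iadd       [-9, 1]
imul       [-9]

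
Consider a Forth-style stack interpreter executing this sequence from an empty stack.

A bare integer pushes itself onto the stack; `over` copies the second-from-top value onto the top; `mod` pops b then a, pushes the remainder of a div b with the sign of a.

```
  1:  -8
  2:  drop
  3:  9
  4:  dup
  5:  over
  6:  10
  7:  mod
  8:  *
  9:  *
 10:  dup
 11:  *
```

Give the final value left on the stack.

-8   → [-8]
drop → []
9    → [9]
dup  → [9, 9]
over → [9, 9, 9]
10   → [9, 9, 9, 10]
mod  → [9, 9, 9]
*    → [9, 81]
*    → [729]
dup  → [729, 729]
*    → [531441]

531441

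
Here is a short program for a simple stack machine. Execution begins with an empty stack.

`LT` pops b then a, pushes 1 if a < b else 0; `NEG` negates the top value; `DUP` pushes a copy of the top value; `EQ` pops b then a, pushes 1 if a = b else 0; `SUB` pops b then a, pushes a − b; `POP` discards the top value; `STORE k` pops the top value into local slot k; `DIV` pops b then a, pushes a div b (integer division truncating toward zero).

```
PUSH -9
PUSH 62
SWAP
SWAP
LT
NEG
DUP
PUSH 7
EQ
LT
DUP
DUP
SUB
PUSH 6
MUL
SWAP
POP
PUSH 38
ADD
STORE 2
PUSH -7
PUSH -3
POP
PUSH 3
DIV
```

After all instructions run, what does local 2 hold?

PUSH -9 → -9
PUSH 62 → -9 62
SWAP    → 62 -9
SWAP    → -9 62
LT      → 1
NEG     → -1
DUP     → -1 -1
PUSH 7  → -1 -1 7
EQ      → -1 0
LT      → 1
DUP     → 1 1
DUP     → 1 1 1
SUB     → 1 0
PUSH 6  → 1 0 6
MUL     → 1 0
SWAP    → 0 1
POP     → 0
PUSH 38 → 0 38
ADD     → 38
STORE 2 → (empty)
PUSH -7 → -7
PUSH -3 → -7 -3
POP     → -7
PUSH 3  → -7 3
DIV     → -2

38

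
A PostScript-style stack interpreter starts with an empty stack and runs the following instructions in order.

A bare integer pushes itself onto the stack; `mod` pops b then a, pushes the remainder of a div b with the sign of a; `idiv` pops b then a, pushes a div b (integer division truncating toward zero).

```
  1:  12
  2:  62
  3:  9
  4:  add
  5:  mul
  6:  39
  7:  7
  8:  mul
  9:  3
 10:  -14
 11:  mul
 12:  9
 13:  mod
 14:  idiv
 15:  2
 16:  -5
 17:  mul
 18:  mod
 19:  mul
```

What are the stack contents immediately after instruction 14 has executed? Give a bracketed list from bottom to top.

12   -> 12
62   -> 12 62
9    -> 12 62 9
add  -> 12 71
mul  -> 852
39   -> 852 39
7    -> 852 39 7
mul  -> 852 273
3    -> 852 273 3
-14  -> 852 273 3 -14
mul  -> 852 273 -42
9    -> 852 273 -42 9
mod  -> 852 273 -6
idiv -> 852 -45

[852, -45]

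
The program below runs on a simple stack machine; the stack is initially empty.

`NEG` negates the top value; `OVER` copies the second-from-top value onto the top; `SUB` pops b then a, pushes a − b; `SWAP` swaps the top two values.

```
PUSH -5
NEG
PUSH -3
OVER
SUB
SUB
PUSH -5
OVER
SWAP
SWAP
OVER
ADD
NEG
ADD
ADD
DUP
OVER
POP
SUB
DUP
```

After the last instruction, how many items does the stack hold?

2

PUSH -5 : -5
NEG     : 5
PUSH -3 : 5 -3
OVER    : 5 -3 5
SUB     : 5 -8
SUB     : 13
PUSH -5 : 13 -5
OVER    : 13 -5 13
SWAP    : 13 13 -5
SWAP    : 13 -5 13
OVER    : 13 -5 13 -5
ADD     : 13 -5 8
NEG     : 13 -5 -8
ADD     : 13 -13
ADD     : 0
DUP     : 0 0
OVER    : 0 0 0
POP     : 0 0
SUB     : 0
DUP     : 0 0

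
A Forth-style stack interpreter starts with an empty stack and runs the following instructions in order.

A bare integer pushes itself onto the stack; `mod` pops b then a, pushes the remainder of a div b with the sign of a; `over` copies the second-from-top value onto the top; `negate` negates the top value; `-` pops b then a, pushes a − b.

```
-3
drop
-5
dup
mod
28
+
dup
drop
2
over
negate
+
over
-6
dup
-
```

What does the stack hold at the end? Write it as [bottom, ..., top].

-3      -3
drop    (empty)
-5      -5
dup     -5 -5
mod     0
28      0 28
+       28
dup     28 28
drop    28
2       28 2
over    28 2 28
negate  28 2 -28
+       28 -26
over    28 -26 28
-6      28 -26 28 -6
dup     28 -26 28 -6 -6
-       28 -26 28 0

[28, -26, 28, 0]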